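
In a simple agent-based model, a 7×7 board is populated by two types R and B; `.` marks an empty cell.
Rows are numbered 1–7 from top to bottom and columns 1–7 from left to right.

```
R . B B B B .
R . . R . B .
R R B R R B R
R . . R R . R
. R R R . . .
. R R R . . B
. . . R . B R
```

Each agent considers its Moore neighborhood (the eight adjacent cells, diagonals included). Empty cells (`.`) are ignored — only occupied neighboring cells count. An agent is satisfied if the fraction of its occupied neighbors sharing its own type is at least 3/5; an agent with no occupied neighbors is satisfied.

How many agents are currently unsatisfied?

9

Row 1: (1,1)R 1/1 satisfied · (1,3)B 1/2 not · (1,4)B 2/3 satisfied · (1,5)B 3/4 satisfied · (1,6)B 2/2 satisfied
Row 2: (2,1)R 3/3 satisfied · (2,4)R 2/6 not · (2,6)B 3/5 satisfied
Row 3: (3,1)R 3/3 satisfied · (3,2)R 3/4 satisfied · (3,3)B 0/4 not · (3,4)R 4/5 satisfied · (3,5)R 4/6 satisfied · (3,6)B 1/5 not · (3,7)R 1/3 not
Row 4: (4,1)R 3/3 satisfied · (4,4)R 5/6 satisfied · (4,5)R 4/5 satisfied · (4,7)R 1/2 not
Row 5: (5,2)R 4/4 satisfied · (5,3)R 6/6 satisfied · (5,4)R 5/5 satisfied
Row 6: (6,2)R 3/3 satisfied · (6,3)R 6/6 satisfied · (6,4)R 4/4 satisfied · (6,7)B 1/2 not
Row 7: (7,4)R 2/2 satisfied · (7,6)B 1/2 not · (7,7)R 0/2 not
Unsatisfied: (1,3), (2,4), (3,3), (3,6), (3,7), (4,7), (6,7), (7,6), (7,7) — 9 in total.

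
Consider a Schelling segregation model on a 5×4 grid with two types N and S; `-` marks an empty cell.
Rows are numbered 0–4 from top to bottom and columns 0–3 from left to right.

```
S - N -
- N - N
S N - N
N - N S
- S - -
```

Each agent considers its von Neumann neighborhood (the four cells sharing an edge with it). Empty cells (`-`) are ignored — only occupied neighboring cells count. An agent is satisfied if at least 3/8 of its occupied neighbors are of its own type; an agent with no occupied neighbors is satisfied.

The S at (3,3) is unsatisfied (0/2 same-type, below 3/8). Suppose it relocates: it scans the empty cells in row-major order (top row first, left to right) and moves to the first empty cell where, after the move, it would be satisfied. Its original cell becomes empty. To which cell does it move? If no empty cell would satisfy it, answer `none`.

Vacating (3,3). Empty cells in order:
  (0,1): 1/3 same-type → still unsatisfied.
  (0,3): 0/2 same-type → still unsatisfied.
  (1,0): 2/3 same-type → satisfied — stop here.

(1,0)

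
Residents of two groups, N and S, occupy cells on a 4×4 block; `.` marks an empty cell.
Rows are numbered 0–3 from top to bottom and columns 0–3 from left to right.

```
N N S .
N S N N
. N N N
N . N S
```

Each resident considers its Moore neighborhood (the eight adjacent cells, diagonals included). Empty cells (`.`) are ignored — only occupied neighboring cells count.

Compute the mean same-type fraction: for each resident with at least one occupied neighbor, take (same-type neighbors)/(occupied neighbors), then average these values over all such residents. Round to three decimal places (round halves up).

0.613

(0,0)N 2/3
(0,1)N 3/5
(0,2)S 1/4
(1,0)N 3/4
(1,1)S 1/7
(1,2)N 5/7
(1,3)N 3/4
(2,1)N 5/6
(2,2)N 5/7
(2,3)N 4/5
(3,0)N 1/1
(3,2)N 3/4
(3,3)S 0/3
Sum over 13 residents: 2/3 + 3/5 + 1/4 + 3/4 + 1/7 + 5/7 + 3/4 + 5/6 + 5/7 + 4/5 + 1/1 + 3/4 + 0/3 = 279/35; mean = 279/35 ÷ 13 = 279/455 = 0.613186… → 0.613.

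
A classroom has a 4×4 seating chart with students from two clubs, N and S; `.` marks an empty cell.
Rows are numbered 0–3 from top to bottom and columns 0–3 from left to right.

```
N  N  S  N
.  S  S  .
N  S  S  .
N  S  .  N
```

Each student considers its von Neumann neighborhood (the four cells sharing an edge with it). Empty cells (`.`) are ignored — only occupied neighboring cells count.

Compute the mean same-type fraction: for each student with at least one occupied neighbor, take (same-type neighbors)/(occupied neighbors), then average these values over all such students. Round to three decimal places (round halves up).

(0,0)N 1/1
(0,1)N 1/3
(0,2)S 1/3
(0,3)N 0/1
(1,1)S 2/3
(1,2)S 3/3
(2,0)N 1/2
(2,1)S 3/4
(2,2)S 2/2
(3,0)N 1/2
(3,1)S 1/2
(3,3)N — no occupied neighbors
Sum over 11 students: 1/1 + 1/3 + 1/3 + 0/1 + 2/3 + 3/3 + 1/2 + 3/4 + 2/2 + 1/2 + 1/2 = 79/12; mean = 79/12 ÷ 11 = 79/132 = 0.598484… → 0.598.

0.598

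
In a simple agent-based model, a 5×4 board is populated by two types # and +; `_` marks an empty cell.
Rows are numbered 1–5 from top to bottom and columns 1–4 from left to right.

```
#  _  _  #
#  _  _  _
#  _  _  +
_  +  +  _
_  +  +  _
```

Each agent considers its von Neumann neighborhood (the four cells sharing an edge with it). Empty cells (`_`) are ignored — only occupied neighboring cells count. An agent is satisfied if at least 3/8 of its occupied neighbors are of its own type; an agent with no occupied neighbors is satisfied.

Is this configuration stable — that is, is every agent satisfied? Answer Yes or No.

Row 1: (1,1)# 1/1 satisfied · (1,4)# 0/0 satisfied
Row 2: (2,1)# 2/2 satisfied
Row 3: (3,1)# 1/1 satisfied · (3,4)+ 0/0 satisfied
Row 4: (4,2)+ 2/2 satisfied · (4,3)+ 2/2 satisfied
Row 5: (5,2)+ 2/2 satisfied · (5,3)+ 2/2 satisfied
All meet the threshold, so the configuration is stable.

Yes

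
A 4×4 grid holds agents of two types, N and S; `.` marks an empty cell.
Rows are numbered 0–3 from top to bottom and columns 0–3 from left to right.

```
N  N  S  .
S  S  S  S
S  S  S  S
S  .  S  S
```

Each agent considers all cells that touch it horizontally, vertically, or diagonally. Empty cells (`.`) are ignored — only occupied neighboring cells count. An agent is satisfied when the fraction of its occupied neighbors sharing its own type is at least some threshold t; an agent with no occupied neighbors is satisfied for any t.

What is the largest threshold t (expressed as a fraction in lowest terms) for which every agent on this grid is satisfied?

1/5

Row 0: (0,0)N 1/3 · (0,1)N 1/5 · (0,2)S 3/4
Row 1: (1,0)S 3/5 · (1,1)S 6/8 · (1,2)S 6/7 · (1,3)S 4/4
Row 2: (2,0)S 4/4 · (2,1)S 7/7 · (2,2)S 7/7 · (2,3)S 5/5
Row 3: (3,0)S 2/2 · (3,2)S 4/4 · (3,3)S 3/3
The smallest same-type fraction is 1/5 at (0,1), which reduces to 1/5. Any threshold above that leaves this agent unsatisfied.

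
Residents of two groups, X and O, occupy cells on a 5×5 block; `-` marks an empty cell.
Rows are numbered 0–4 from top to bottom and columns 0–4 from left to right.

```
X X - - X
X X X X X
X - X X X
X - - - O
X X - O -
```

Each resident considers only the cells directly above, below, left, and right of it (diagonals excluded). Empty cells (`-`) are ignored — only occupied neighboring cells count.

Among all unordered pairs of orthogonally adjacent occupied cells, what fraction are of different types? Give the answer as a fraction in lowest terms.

Scan each occupied cell's neighbors to the right and below so each pair is counted once.
Row 0: X(0,0)–X(0,1)= X(0,0)–X(1,0)= X(0,1)–X(1,1)= X(0,4)–X(1,4)=  → 0/4 unlike.
Row 1: X(1,0)–X(1,1)= X(1,0)–X(2,0)= X(1,1)–X(1,2)= X(1,2)–X(1,3)= X(1,2)–X(2,2)= X(1,3)–X(1,4)= X(1,3)–X(2,3)= X(1,4)–X(2,4)=  → 0/8 unlike.
Row 2: X(2,0)–X(3,0)= X(2,2)–X(2,3)= X(2,3)–X(2,4)= X(2,4)–O(3,4)≠  → 1/4 unlike.
Row 3: X(3,0)–X(4,0)=  → 0/1 unlike.
Row 4: X(4,0)–X(4,1)=  → 0/1 unlike.
Total adjacent occupied pairs: 18; unlike-type pairs: 1.
1/18 is already in lowest terms.

1/18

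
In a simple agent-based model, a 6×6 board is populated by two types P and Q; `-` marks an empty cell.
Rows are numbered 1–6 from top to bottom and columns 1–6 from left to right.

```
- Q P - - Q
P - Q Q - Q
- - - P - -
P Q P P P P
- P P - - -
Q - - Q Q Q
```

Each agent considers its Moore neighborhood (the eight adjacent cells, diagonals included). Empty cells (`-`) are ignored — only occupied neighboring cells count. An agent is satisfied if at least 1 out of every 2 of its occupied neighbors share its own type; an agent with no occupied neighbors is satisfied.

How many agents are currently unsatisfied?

6

Row 1: (1,2)Q 1/3 ✗ · (1,3)P 0/3 ✗ · (1,6)Q 1/1 ✓
Row 2: (2,1)P 0/1 ✗ · (2,3)Q 2/4 ✓ · (2,4)Q 1/3 ✗ · (2,6)Q 1/1 ✓
Row 3: (3,4)P 3/5 ✓
Row 4: (4,1)P 1/2 ✓ · (4,2)Q 0/4 ✗ · (4,3)P 4/5 ✓ · (4,4)P 4/4 ✓ · (4,5)P 3/3 ✓ · (4,6)P 1/1 ✓
Row 5: (5,2)P 3/5 ✓ · (5,3)P 3/5 ✓
Row 6: (6,1)Q 0/1 ✗ · (6,4)Q 1/2 ✓ · (6,5)Q 2/2 ✓ · (6,6)Q 1/1 ✓
Unsatisfied: (1,2), (1,3), (2,1), (2,4), (4,2), (6,1) — 6 in total.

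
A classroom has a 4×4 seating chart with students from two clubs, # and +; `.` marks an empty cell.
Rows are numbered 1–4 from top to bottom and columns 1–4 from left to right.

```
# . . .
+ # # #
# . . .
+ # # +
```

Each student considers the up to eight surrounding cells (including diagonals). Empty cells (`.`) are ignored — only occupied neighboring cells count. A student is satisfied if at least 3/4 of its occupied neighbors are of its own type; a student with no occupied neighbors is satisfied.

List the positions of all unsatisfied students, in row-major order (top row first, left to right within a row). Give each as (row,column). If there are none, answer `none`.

(1,1)# 1/2 unhappy
(2,1)+ 0/3 unhappy
(2,2)# 3/4 ok
(2,3)# 2/2 ok
(2,4)# 1/1 ok
(3,1)# 2/4 unhappy
(4,1)+ 0/2 unhappy
(4,2)# 2/3 unhappy
(4,3)# 1/2 unhappy
(4,4)+ 0/1 unhappy

(1,1), (2,1), (3,1), (4,1), (4,2), (4,3), (4,4)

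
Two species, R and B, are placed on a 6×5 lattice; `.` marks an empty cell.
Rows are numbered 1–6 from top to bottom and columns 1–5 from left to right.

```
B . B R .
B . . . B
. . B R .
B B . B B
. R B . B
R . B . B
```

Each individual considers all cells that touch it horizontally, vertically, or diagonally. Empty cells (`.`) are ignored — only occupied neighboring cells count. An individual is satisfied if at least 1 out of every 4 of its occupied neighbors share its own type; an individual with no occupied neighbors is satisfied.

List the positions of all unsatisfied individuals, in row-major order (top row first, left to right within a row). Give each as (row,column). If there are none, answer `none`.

(1,1)B 1/1 ✓
(1,3)B 0/1 ✗
(1,4)R 0/2 ✗
(2,1)B 1/1 ✓
(2,5)B 0/2 ✗
(3,3)B 2/3 ✓
(3,4)R 0/4 ✗
(4,1)B 1/2 ✓
(4,2)B 3/4 ✓
(4,4)B 4/5 ✓
(4,5)B 2/3 ✓
(5,2)R 1/5 ✗
(5,3)B 3/4 ✓
(5,5)B 3/3 ✓
(6,1)R 1/1 ✓
(6,3)B 1/2 ✓
(6,5)B 1/1 ✓

(1,3), (1,4), (2,5), (3,4), (5,2)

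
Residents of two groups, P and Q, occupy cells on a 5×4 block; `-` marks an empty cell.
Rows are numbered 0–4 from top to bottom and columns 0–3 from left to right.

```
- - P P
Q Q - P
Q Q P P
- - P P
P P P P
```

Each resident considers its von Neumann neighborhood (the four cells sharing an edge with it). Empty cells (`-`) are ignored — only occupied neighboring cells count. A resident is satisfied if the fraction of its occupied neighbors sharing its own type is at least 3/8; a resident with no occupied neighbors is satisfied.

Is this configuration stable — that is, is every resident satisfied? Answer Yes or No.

Yes

(0,2)P 1/1 ✓
(0,3)P 2/2 ✓
(1,0)Q 2/2 ✓
(1,1)Q 2/2 ✓
(1,3)P 2/2 ✓
(2,0)Q 2/2 ✓
(2,1)Q 2/3 ✓
(2,2)P 2/3 ✓
(2,3)P 3/3 ✓
(3,2)P 3/3 ✓
(3,3)P 3/3 ✓
(4,0)P 1/1 ✓
(4,1)P 2/2 ✓
(4,2)P 3/3 ✓
(4,3)P 2/2 ✓
All meet the threshold, so the configuration is stable.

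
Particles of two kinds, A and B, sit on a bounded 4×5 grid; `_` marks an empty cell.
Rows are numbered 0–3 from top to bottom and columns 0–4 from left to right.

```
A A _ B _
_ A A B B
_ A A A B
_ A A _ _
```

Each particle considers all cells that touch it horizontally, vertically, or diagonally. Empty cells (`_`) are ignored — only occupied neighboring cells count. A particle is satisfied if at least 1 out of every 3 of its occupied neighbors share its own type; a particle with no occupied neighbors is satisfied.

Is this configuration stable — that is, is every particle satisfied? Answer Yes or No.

Yes

Row 0: (0,0)A 2/2 ✓ · (0,1)A 3/3 ✓ · (0,3)B 2/3 ✓
Row 1: (1,1)A 5/5 ✓ · (1,2)A 5/7 ✓ · (1,3)B 3/6 ✓ · (1,4)B 3/4 ✓
Row 2: (2,1)A 5/5 ✓ · (2,2)A 6/7 ✓ · (2,3)A 3/6 ✓ · (2,4)B 2/3 ✓
Row 3: (3,1)A 3/3 ✓ · (3,2)A 4/4 ✓
All meet the threshold, so the configuration is stable.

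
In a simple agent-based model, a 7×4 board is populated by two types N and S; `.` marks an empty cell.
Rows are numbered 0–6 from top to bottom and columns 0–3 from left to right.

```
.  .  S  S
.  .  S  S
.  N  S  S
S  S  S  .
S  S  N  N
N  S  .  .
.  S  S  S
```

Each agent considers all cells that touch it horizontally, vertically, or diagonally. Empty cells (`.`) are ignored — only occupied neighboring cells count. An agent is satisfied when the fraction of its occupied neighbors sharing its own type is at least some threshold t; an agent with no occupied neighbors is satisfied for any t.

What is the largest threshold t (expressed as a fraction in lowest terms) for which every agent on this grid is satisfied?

0/1

Row 0: (0,2)S 3/3 · (0,3)S 3/3
Row 1: (1,2)S 5/6 · (1,3)S 5/5
Row 2: (2,1)N 0/5 · (2,2)S 5/6 · (2,3)S 4/4
Row 3: (3,0)S 3/4 · (3,1)S 5/7 · (3,2)S 4/7
Row 4: (4,0)S 4/5 · (4,1)S 5/7 · (4,2)N 1/5 · (4,3)N 1/2
Row 5: (5,0)N 0/4 · (5,1)S 4/6
Row 6: (6,1)S 2/3 · (6,2)S 3/3 · (6,3)S 1/1
The smallest same-type fraction is 0/5 at (2,1), which reduces to 0/1. Any threshold above that leaves this agent unsatisfied.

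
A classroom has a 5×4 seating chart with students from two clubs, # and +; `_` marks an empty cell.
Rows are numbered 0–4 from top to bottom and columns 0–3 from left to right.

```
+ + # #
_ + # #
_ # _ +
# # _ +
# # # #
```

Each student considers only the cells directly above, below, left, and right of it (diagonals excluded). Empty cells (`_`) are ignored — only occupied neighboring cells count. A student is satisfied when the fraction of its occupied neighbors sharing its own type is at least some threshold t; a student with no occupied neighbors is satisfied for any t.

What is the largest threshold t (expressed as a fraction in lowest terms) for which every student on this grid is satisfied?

Row 0: (0,0)+ 1/1 · (0,1)+ 2/3 · (0,2)# 2/3 · (0,3)# 2/2
Row 1: (1,1)+ 1/3 · (1,2)# 2/3 · (1,3)# 2/3
Row 2: (2,1)# 1/2 · (2,3)+ 1/2
Row 3: (3,0)# 2/2 · (3,1)# 3/3 · (3,3)+ 1/2
Row 4: (4,0)# 2/2 · (4,1)# 3/3 · (4,2)# 2/2 · (4,3)# 1/2
The smallest same-type fraction is 1/3 at (1,1), which reduces to 1/3. Any threshold above that leaves this student unsatisfied.

1/3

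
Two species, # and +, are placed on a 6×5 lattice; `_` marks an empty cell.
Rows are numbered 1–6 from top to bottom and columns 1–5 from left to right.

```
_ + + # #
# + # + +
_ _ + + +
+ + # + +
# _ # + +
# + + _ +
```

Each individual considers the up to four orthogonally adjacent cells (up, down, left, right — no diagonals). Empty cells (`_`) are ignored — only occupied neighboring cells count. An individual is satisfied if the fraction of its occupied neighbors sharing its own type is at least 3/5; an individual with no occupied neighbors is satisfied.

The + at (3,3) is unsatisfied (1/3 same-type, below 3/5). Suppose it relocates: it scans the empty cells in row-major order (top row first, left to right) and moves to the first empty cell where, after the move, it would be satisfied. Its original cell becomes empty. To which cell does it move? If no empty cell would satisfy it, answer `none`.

Vacating (3,3). Empty cells in order:
  (1,1): 1/2 same-type → still unsatisfied.
  (3,1): 1/2 same-type → still unsatisfied.
  (3,2): 2/2 same-type → satisfied — stop here.

(3,2)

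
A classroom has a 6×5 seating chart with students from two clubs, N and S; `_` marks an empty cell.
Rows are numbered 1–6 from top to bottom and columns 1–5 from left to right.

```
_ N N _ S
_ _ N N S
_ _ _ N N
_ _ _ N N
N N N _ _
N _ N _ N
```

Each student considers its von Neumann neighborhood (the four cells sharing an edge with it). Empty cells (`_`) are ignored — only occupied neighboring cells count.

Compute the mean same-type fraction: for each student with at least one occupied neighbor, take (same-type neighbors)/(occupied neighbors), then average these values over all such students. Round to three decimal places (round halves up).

0.911

(1,2)N 1/1
(1,3)N 2/2
(1,5)S 1/1
(2,3)N 2/2
(2,4)N 2/3
(2,5)S 1/3
(3,4)N 3/3
(3,5)N 2/3
(4,4)N 2/2
(4,5)N 2/2
(5,1)N 2/2
(5,2)N 2/2
(5,3)N 2/2
(6,1)N 1/1
(6,3)N 1/1
(6,5)N — no occupied neighbors
Sum over 15 students: 1/1 + 2/2 + 1/1 + 2/2 + 2/3 + 1/3 + 3/3 + 2/3 + 2/2 + 2/2 + 2/2 + 2/2 + 2/2 + 1/1 + 1/1 = 41/3; mean = 41/3 ÷ 15 = 41/45 = 0.911111… → 0.911.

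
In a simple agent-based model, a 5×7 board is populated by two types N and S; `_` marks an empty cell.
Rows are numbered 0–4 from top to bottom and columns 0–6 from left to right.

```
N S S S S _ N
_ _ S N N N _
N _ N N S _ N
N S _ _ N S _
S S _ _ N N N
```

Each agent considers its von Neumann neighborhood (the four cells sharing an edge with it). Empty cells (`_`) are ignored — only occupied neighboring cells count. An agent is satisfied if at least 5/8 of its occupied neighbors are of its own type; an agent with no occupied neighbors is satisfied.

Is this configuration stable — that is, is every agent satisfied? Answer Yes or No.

No

(0,0)N 0/1 not
(0,1)S 1/2 not
(0,2)S 3/3 satisfied
(0,3)S 2/3 satisfied
(0,4)S 1/2 not
(0,6)N 0/0 satisfied
(1,2)S 1/3 not
(1,3)N 2/4 not
(1,4)N 2/4 not
(1,5)N 1/1 satisfied
(2,0)N 1/1 satisfied
(2,2)N 1/2 not
(2,3)N 2/3 satisfied
(2,4)S 0/3 not
(2,6)N 0/0 satisfied
(3,0)N 1/3 not
(3,1)S 1/2 not
(3,4)N 1/3 not
(3,5)S 0/2 not
(4,0)S 1/2 not
(4,1)S 2/2 satisfied
(4,4)N 2/2 satisfied
(4,5)N 2/3 satisfied
(4,6)N 1/1 satisfied
For instance (0,0) has only 0/1 same-type neighbors, below 5/8.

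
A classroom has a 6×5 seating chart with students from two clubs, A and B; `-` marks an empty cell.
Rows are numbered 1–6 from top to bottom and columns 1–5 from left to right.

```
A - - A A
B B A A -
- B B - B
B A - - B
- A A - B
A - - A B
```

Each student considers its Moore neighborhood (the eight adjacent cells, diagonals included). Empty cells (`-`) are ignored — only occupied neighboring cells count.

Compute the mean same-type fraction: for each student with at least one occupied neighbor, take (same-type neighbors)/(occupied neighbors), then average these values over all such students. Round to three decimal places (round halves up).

(1,1)A 0/2
(1,4)A 3/3
(1,5)A 2/2
(2,1)B 2/3
(2,2)B 3/5
(2,3)A 2/5
(2,4)A 3/5
(3,2)B 4/6
(3,3)B 2/5
(3,5)B 1/2
(4,1)B 1/3
(4,2)A 2/5
(4,5)B 2/2
(5,2)A 3/4
(5,3)A 3/3
(5,5)B 2/3
(6,1)A 1/1
(6,4)A 1/3
(6,5)B 1/2
Sum over 19 students: 0/2 + 3/3 + 2/2 + 2/3 + 3/5 + 2/5 + 3/5 + 4/6 + 2/5 + 1/2 + 1/3 + 2/5 + 2/2 + 3/4 + 3/3 + 2/3 + 1/1 + 1/3 + 1/2 = 709/60; mean = 709/60 ÷ 19 = 709/1140 = 0.621929… → 0.622.

0.622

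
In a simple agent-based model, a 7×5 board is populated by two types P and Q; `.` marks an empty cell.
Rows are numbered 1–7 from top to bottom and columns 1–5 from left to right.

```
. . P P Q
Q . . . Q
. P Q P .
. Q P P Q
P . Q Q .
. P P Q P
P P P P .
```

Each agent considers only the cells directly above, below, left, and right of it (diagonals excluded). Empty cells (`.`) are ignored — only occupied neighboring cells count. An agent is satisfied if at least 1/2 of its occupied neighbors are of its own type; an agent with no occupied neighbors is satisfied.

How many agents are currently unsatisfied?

Row 1: (1,3)P 1/1 ✓ · (1,4)P 1/2 ✓ · (1,5)Q 1/2 ✓
Row 2: (2,1)Q 0/0 ✓ · (2,5)Q 1/1 ✓
Row 3: (3,2)P 0/2 ✗ · (3,3)Q 0/3 ✗ · (3,4)P 1/2 ✓
Row 4: (4,2)Q 0/2 ✗ · (4,3)P 1/4 ✗ · (4,4)P 2/4 ✓ · (4,5)Q 0/1 ✗
Row 5: (5,1)P 0/0 ✓ · (5,3)Q 1/3 ✗ · (5,4)Q 2/3 ✓
Row 6: (6,2)P 2/2 ✓ · (6,3)P 2/4 ✓ · (6,4)Q 1/4 ✗ · (6,5)P 0/1 ✗
Row 7: (7,1)P 1/1 ✓ · (7,2)P 3/3 ✓ · (7,3)P 3/3 ✓ · (7,4)P 1/2 ✓
Unsatisfied: (3,2), (3,3), (4,2), (4,3), (4,5), (5,3), (6,4), (6,5) — 8 in total.

8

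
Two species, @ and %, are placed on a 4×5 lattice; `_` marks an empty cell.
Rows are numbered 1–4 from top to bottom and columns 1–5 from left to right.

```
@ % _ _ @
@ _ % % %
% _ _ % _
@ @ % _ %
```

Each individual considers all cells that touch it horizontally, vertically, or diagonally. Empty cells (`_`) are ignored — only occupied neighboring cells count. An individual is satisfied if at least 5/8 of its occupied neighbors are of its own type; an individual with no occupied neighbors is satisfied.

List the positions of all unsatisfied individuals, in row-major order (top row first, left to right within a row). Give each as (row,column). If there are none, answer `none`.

(1,1), (1,2), (1,5), (2,1), (3,1), (4,1), (4,2), (4,3)

(1,1)@ 1/2 not
(1,2)% 1/3 not
(1,5)@ 0/2 not
(2,1)@ 1/3 not
(2,3)% 3/3 satisfied
(2,4)% 3/4 satisfied
(2,5)% 2/3 satisfied
(3,1)% 0/3 not
(3,4)% 5/5 satisfied
(4,1)@ 1/2 not
(4,2)@ 1/3 not
(4,3)% 1/2 not
(4,5)% 1/1 satisfied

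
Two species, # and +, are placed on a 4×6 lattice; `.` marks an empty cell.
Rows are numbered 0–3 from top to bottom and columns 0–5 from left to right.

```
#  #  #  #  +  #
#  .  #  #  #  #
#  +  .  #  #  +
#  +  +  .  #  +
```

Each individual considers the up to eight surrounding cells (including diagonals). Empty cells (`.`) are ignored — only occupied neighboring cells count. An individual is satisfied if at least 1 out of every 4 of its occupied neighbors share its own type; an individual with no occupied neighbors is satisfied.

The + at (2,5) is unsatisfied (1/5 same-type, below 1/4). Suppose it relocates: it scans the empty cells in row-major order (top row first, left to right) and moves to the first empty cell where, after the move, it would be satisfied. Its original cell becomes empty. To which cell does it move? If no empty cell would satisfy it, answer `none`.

Vacating (2,5). Empty cells in order:
  (1,1): 1/7 same-type → still unsatisfied.
  (2,2): 3/6 same-type → satisfied — stop here.

(2,2)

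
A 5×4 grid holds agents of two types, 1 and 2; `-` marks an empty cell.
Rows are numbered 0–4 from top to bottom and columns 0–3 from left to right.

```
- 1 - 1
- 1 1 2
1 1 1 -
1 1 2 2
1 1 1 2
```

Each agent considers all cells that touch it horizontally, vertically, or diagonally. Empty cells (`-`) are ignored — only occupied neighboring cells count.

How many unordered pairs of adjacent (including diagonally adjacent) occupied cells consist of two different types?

Scan each occupied cell's neighbors to the right and below (and the two forward diagonals) so each pair is counted once.
From row 0: 1 unlike of 4 pairs (running 1/4).
From row 1: 2 unlike of 8 pairs (running 3/12).
From row 2: 3 unlike of 10 pairs (running 6/22).
From row 3: 4 unlike of 13 pairs (running 10/35).
From row 4: 1 unlike of 3 pairs (running 11/38).
Total adjacent occupied pairs: 38; unlike-type pairs: 11.

11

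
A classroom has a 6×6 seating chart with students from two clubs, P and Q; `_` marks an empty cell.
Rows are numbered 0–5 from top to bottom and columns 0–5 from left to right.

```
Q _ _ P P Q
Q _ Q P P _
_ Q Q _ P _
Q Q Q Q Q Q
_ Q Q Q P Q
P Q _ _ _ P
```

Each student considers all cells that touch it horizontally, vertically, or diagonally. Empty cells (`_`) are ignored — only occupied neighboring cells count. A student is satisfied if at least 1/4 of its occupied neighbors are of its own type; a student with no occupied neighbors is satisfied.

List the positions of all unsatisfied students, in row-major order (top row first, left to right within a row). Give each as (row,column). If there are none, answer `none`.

(0,5), (4,4), (5,0)

(0,0)Q 1/1 ✓
(0,3)P 3/4 ✓
(0,4)P 3/4 ✓
(0,5)Q 0/2 ✗
(1,0)Q 2/2 ✓
(1,2)Q 2/4 ✓
(1,3)P 4/6 ✓
(1,4)P 4/5 ✓
(2,1)Q 6/6 ✓
(2,2)Q 5/6 ✓
(2,4)P 2/5 ✓
(3,0)Q 3/3 ✓
(3,1)Q 6/6 ✓
(3,2)Q 7/7 ✓
(3,3)Q 5/7 ✓
(3,4)Q 4/6 ✓
(3,5)Q 2/4 ✓
(4,1)Q 5/6 ✓
(4,2)Q 6/6 ✓
(4,3)Q 4/5 ✓
(4,4)P 1/6 ✗
(4,5)Q 2/4 ✓
(5,0)P 0/2 ✗
(5,1)Q 2/3 ✓
(5,5)P 1/2 ✓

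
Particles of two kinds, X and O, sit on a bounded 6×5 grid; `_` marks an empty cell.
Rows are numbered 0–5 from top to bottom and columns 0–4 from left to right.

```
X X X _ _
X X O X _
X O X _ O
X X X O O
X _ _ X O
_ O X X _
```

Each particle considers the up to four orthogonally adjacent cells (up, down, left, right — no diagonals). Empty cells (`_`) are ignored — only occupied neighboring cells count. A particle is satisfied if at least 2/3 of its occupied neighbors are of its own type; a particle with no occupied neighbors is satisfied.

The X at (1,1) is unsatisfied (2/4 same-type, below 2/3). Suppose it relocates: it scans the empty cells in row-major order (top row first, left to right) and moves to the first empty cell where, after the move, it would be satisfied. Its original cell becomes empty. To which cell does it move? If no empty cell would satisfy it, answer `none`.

(0,3)

Vacating (1,1). Empty cells in order:
  (0,3): 2/2 same-type → satisfied — stop here.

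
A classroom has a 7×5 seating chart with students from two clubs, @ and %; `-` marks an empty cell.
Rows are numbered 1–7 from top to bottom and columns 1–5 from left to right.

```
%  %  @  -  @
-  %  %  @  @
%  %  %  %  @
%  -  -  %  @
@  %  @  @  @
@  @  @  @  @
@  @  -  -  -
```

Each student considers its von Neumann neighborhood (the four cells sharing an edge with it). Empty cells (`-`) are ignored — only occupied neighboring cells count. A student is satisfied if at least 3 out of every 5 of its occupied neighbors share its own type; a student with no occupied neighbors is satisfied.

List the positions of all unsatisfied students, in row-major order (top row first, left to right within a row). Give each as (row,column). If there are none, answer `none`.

(1,3), (2,3), (2,4), (3,4), (4,1), (4,4), (5,1), (5,2)

(1,1)% 1/1 satisfied
(1,2)% 2/3 satisfied
(1,3)@ 0/2 not
(1,5)@ 1/1 satisfied
(2,2)% 3/3 satisfied
(2,3)% 2/4 not
(2,4)@ 1/3 not
(2,5)@ 3/3 satisfied
(3,1)% 2/2 satisfied
(3,2)% 3/3 satisfied
(3,3)% 3/3 satisfied
(3,4)% 2/4 not
(3,5)@ 2/3 satisfied
(4,1)% 1/2 not
(4,4)% 1/3 not
(4,5)@ 2/3 satisfied
(5,1)@ 1/3 not
(5,2)% 0/3 not
(5,3)@ 2/3 satisfied
(5,4)@ 3/4 satisfied
(5,5)@ 3/3 satisfied
(6,1)@ 3/3 satisfied
(6,2)@ 3/4 satisfied
(6,3)@ 3/3 satisfied
(6,4)@ 3/3 satisfied
(6,5)@ 2/2 satisfied
(7,1)@ 2/2 satisfied
(7,2)@ 2/2 satisfied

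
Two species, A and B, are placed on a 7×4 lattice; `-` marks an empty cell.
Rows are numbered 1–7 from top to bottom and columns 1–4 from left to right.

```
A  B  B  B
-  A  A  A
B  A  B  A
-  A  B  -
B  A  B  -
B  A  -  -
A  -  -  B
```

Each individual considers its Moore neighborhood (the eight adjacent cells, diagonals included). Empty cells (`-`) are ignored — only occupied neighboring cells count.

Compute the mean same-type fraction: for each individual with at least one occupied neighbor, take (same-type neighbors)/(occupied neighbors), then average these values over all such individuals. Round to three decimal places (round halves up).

(1,1)A 1/2
(1,2)B 1/4
(1,3)B 2/5
(1,4)B 1/3
(2,2)A 3/7
(2,3)A 4/8
(2,4)A 2/5
(3,1)B 0/3
(3,2)A 3/6
(3,3)B 1/7
(3,4)A 2/4
(4,2)A 2/7
(4,3)B 2/6
(5,1)B 1/4
(5,2)A 2/6
(5,3)B 1/4
(6,1)B 1/4
(6,2)A 2/5
(7,1)A 1/2
(7,4)B — no occupied neighbors
Sum over 19 individuals: 1/2 + 1/4 + 2/5 + 1/3 + 3/7 + 4/8 + 2/5 + 0/3 + 3/6 + 1/7 + 2/4 + 2/7 + 2/6 + 1/4 + 2/6 + 1/4 + 1/4 + 2/5 + 1/2 = 459/70; mean = 459/70 ÷ 19 = 459/1330 = 0.345112… → 0.345.

0.345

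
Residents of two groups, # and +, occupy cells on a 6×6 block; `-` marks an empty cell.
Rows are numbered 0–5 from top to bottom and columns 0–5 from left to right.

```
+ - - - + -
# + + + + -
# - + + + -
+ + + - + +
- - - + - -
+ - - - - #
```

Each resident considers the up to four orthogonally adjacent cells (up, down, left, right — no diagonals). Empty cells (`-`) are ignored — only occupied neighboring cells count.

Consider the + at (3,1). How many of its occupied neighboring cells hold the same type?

2

Occupied neighbors of (3,1): (3,0)=+, (3,2)=+.
Same type (+): 2 of 2.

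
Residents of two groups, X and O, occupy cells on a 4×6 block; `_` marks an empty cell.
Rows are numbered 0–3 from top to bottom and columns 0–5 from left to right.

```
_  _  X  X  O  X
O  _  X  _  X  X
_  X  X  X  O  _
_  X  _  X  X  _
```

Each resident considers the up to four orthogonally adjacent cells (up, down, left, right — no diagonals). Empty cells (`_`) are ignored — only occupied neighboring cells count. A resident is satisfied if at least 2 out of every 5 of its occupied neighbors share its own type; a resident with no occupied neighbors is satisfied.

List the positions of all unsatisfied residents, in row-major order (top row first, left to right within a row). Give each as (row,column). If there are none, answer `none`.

(0,4), (1,4), (2,4)

Row 0: (0,2)X 2/2 ✓ · (0,3)X 1/2 ✓ · (0,4)O 0/3 ✗ · (0,5)X 1/2 ✓
Row 1: (1,0)O 0/0 ✓ · (1,2)X 2/2 ✓ · (1,4)X 1/3 ✗ · (1,5)X 2/2 ✓
Row 2: (2,1)X 2/2 ✓ · (2,2)X 3/3 ✓ · (2,3)X 2/3 ✓ · (2,4)O 0/3 ✗
Row 3: (3,1)X 1/1 ✓ · (3,3)X 2/2 ✓ · (3,4)X 1/2 ✓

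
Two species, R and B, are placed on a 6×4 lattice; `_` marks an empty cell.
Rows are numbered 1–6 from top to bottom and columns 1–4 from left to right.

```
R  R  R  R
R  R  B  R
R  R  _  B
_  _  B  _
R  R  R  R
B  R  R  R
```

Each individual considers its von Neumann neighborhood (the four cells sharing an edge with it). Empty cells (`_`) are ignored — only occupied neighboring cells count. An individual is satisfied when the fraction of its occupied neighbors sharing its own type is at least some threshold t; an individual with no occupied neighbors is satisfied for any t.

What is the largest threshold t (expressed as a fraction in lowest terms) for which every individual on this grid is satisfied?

Row 1: (1,1)R 2/2 · (1,2)R 3/3 · (1,3)R 2/3 · (1,4)R 2/2
Row 2: (2,1)R 3/3 · (2,2)R 3/4 · (2,3)B 0/3 · (2,4)R 1/3
Row 3: (3,1)R 2/2 · (3,2)R 2/2 · (3,4)B 0/1
Row 4: (4,3)B 0/1
Row 5: (5,1)R 1/2 · (5,2)R 3/3 · (5,3)R 3/4 · (5,4)R 2/2
Row 6: (6,1)B 0/2 · (6,2)R 2/3 · (6,3)R 3/3 · (6,4)R 2/2
The smallest same-type fraction is 0/3 at (2,3), which reduces to 0/1. Any threshold above that leaves this individual unsatisfied.

0/1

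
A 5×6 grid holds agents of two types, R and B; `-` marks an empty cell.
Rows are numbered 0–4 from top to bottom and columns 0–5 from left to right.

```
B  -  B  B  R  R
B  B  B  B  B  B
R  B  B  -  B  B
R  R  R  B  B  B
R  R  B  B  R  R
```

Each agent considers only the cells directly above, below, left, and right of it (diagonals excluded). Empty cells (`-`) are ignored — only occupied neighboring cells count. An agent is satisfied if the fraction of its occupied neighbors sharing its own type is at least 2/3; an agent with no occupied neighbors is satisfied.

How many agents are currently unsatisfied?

Row 0: (0,0)B 1/1 ok · (0,2)B 2/2 ok · (0,3)B 2/3 ok · (0,4)R 1/3 unhappy · (0,5)R 1/2 unhappy
Row 1: (1,0)B 2/3 ok · (1,1)B 3/3 ok · (1,2)B 4/4 ok · (1,3)B 3/3 ok · (1,4)B 3/4 ok · (1,5)B 2/3 ok
Row 2: (2,0)R 1/3 unhappy · (2,1)B 2/4 unhappy · (2,2)B 2/3 ok · (2,4)B 3/3 ok · (2,5)B 3/3 ok
Row 3: (3,0)R 3/3 ok · (3,1)R 3/4 ok · (3,2)R 1/4 unhappy · (3,3)B 2/3 ok · (3,4)B 3/4 ok · (3,5)B 2/3 ok
Row 4: (4,0)R 2/2 ok · (4,1)R 2/3 ok · (4,2)B 1/3 unhappy · (4,3)B 2/3 ok · (4,4)R 1/3 unhappy · (4,5)R 1/2 unhappy
Unsatisfied: (0,4), (0,5), (2,0), (2,1), (3,2), (4,2), (4,4), (4,5) — 8 in total.

8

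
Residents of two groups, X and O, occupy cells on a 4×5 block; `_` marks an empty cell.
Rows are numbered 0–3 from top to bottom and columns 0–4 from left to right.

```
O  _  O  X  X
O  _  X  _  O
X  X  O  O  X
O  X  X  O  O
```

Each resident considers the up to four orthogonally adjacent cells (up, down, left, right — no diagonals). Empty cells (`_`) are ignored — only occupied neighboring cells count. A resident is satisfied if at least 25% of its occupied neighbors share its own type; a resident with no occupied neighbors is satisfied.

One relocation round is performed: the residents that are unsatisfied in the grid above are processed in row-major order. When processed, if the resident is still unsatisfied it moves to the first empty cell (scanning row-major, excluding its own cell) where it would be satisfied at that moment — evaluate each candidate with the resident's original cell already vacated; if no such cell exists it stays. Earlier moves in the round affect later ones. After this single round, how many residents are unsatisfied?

Initially unsatisfied (in order): (0,2), (1,2), (1,4), (2,4), (3,0).
  (0,2) → (0,1).
  (1,2) → (0,2).
  (1,4) → (1,1).
  (2,4) → (1,2).
  (3,0) → (1,3).
Resulting grid:
O O X X X
O O X O _
X X O O _
_ X X O O
All satisfied now.

0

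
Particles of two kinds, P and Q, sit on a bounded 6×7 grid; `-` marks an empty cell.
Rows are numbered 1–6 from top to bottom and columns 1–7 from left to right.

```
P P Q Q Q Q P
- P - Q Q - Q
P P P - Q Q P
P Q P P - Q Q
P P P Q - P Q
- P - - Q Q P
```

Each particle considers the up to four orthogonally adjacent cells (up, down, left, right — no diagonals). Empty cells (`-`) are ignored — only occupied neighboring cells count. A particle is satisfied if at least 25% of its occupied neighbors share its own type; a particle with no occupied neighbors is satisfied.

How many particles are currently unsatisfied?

7

(1,1)P 1/1 ok
(1,2)P 2/3 ok
(1,3)Q 1/2 ok
(1,4)Q 3/3 ok
(1,5)Q 3/3 ok
(1,6)Q 1/2 ok
(1,7)P 0/2 unhappy
(2,2)P 2/2 ok
(2,4)Q 2/2 ok
(2,5)Q 3/3 ok
(2,7)Q 0/2 unhappy
(3,1)P 2/2 ok
(3,2)P 3/4 ok
(3,3)P 2/2 ok
(3,5)Q 2/2 ok
(3,6)Q 2/3 ok
(3,7)P 0/3 unhappy
(4,1)P 2/3 ok
(4,2)Q 0/4 unhappy
(4,3)P 3/4 ok
(4,4)P 1/2 ok
(4,6)Q 2/3 ok
(4,7)Q 2/3 ok
(5,1)P 2/2 ok
(5,2)P 3/4 ok
(5,3)P 2/3 ok
(5,4)Q 0/2 unhappy
(5,6)P 0/3 unhappy
(5,7)Q 1/3 ok
(6,2)P 1/1 ok
(6,5)Q 1/1 ok
(6,6)Q 1/3 ok
(6,7)P 0/2 unhappy
Unsatisfied: (1,7), (2,7), (3,7), (4,2), (5,4), (5,6), (6,7) — 7 in total.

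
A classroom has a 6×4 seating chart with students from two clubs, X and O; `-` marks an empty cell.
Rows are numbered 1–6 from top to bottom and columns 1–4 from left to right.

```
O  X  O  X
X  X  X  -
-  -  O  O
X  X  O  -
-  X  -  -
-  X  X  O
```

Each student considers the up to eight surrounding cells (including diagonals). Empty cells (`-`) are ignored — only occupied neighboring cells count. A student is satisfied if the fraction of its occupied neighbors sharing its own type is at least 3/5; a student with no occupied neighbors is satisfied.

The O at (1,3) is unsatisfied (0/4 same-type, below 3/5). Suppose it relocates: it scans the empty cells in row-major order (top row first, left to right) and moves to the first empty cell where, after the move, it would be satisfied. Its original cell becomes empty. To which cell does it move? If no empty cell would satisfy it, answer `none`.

Vacating (1,3). Empty cells in order:
  (2,4): 2/4 same-type → still unsatisfied.
  (3,1): 0/4 same-type → still unsatisfied.
  (3,2): 2/7 same-type → still unsatisfied.
  (4,4): 3/3 same-type → satisfied — stop here.

(4,4)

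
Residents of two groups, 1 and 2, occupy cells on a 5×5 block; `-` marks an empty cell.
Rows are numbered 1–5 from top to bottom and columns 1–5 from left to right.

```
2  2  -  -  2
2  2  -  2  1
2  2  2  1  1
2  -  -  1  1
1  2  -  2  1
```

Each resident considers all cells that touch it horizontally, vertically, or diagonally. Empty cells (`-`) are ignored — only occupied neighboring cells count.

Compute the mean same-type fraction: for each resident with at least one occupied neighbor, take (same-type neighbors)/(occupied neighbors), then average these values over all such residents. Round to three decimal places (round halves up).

(1,1)2 3/3
(1,2)2 3/3
(1,5)2 1/2
(2,1)2 5/5
(2,2)2 6/6
(2,4)2 2/5
(2,5)1 2/4
(3,1)2 4/4
(3,2)2 5/5
(3,3)2 3/5
(3,4)1 4/6
(3,5)1 4/5
(4,1)2 3/4
(4,4)1 4/6
(4,5)1 4/5
(5,1)1 0/2
(5,2)2 1/2
(5,4)2 0/3
(5,5)1 2/3
Sum over 19 residents: 3/3 + 3/3 + 1/2 + 5/5 + 6/6 + 2/5 + 2/4 + 4/4 + 5/5 + 3/5 + 4/6 + 4/5 + 3/4 + 4/6 + 4/5 + 0/2 + 1/2 + 0/3 + 2/3 = 257/20; mean = 257/20 ÷ 19 = 257/380 = 0.676315… → 0.676.

0.676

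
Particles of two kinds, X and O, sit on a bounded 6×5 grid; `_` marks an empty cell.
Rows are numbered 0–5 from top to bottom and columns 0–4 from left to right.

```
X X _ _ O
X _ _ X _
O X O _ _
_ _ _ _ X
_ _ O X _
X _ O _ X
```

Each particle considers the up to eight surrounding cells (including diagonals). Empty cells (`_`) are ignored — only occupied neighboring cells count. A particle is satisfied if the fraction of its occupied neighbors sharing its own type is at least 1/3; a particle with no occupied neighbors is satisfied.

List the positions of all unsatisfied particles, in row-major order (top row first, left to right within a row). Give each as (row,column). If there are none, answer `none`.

Row 0: (0,0)X 2/2 satisfied · (0,1)X 2/2 satisfied · (0,4)O 0/1 not
Row 1: (1,0)X 3/4 satisfied · (1,3)X 0/2 not
Row 2: (2,0)O 0/2 not · (2,1)X 1/3 satisfied · (2,2)O 0/2 not
Row 3: (3,4)X 1/1 satisfied
Row 4: (4,2)O 1/2 satisfied · (4,3)X 2/4 satisfied
Row 5: (5,0)X 0/0 satisfied · (5,2)O 1/2 satisfied · (5,4)X 1/1 satisfied

(0,4), (1,3), (2,0), (2,2)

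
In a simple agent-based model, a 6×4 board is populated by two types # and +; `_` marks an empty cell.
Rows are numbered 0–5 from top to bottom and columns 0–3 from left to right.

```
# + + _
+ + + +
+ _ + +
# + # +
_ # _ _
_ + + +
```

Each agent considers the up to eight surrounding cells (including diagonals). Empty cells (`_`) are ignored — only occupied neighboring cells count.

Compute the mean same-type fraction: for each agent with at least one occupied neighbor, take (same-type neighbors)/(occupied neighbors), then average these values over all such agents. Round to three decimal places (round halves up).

Row 0: (0,0)# 0/3 · (0,1)+ 4/5 · (0,2)+ 4/4
Row 1: (1,0)+ 3/4 · (1,1)+ 6/7 · (1,2)+ 6/6 · (1,3)+ 4/4
Row 2: (2,0)+ 3/4 · (2,2)+ 6/7 · (2,3)+ 4/5
Row 3: (3,0)# 1/3 · (3,1)+ 2/5 · (3,2)# 1/5 · (3,3)+ 2/3
Row 4: (4,1)# 2/5
Row 5: (5,1)+ 1/2 · (5,2)+ 2/3 · (5,3)+ 1/1
Sum over 18 agents: 0/3 + 4/5 + 4/4 + 3/4 + 6/7 + 6/6 + 4/4 + 3/4 + 6/7 + 4/5 + 1/3 + 2/5 + 1/5 + 2/3 + 2/5 + 1/2 + 2/3 + 1/1 = 1258/105; mean = 1258/105 ÷ 18 = 629/945 = 0.665608… → 0.666.

0.666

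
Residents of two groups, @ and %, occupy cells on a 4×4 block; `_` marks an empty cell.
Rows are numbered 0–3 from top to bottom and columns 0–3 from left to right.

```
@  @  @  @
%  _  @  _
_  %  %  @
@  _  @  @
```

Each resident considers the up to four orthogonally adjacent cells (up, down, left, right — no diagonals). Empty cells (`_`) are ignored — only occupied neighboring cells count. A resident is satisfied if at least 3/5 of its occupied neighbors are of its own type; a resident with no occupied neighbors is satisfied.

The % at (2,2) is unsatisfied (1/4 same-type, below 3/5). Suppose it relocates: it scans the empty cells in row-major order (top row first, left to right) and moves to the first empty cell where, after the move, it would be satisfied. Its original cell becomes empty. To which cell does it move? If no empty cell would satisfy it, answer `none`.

(2,0)

Vacating (2,2). Empty cells in order:
  (1,1): 2/4 same-type → still unsatisfied.
  (1,3): 0/3 same-type → still unsatisfied.
  (2,0): 2/3 same-type → satisfied — stop here.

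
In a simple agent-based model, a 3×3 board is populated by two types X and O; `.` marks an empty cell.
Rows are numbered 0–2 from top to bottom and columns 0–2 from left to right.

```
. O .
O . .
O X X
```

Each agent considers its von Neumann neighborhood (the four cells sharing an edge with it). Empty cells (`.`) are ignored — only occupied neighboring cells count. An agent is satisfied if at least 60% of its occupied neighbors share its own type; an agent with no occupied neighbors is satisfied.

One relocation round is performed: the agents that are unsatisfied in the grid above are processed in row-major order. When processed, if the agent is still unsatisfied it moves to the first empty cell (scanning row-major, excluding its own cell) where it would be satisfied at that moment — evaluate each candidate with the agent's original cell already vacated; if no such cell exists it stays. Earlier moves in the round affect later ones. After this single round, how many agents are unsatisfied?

0

Initially unsatisfied (in order): (2,0), (2,1).
  (2,0) → (0,0).
  (2,1): now satisfied by earlier moves; stays.
Resulting grid:
O O .
O . .
. X X
All satisfied now.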